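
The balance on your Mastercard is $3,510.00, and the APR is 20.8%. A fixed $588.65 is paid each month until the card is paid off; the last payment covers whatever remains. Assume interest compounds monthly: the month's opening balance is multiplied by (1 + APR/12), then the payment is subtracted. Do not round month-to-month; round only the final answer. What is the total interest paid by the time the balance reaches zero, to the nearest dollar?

Monthly rate r = 20.8%/12 = 1.73333% = 0.0173333.
Payoff takes n = ⌈−ln(1 − rB₀/P)/ln(1+r)⌉ = ⌈6.348⌉ = 7 payments; the last is $206.21.
Total paid = 6·$588.65 + $206.21 = $3,738.11.
Total interest = total paid − principal = $3,738.11 − $3,510.00 = $228.11.

$228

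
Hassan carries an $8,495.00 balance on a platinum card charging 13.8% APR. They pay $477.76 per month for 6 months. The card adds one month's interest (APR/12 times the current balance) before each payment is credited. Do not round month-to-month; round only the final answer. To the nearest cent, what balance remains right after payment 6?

$6,148.02

Monthly rate r = 13.8%/12 = 1.15% = 0.0115.
Each month: B ← B·(1+r) − $477.76.
Month 1: interest $97.69; balance after payment $8,114.93.
Month 2: interest $93.32; balance after payment $7,730.49.
Month 3: interest $88.90; balance after payment $7,341.63.
Month 4: interest $84.43; balance after payment $6,948.30.
Month 5: interest $79.91; balance after payment $6,550.45.
Month 6: interest $75.33; balance after payment $6,148.02.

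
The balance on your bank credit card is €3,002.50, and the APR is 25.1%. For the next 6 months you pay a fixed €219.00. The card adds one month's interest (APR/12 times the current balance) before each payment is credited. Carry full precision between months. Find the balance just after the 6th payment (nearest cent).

Monthly rate r = 25.1%/12 = 2.09167% = 0.0209167.
Each month: B ← B·(1+r) − €219.00.
Month 1: interest €62.80; balance after payment €2,846.30.
Month 2: interest €59.54; balance after payment €2,686.84.
Month 3: interest €56.20; balance after payment €2,524.04.
Month 4: interest €52.79; balance after payment €2,357.83.
Month 5: interest €49.32; balance after payment €2,188.15.
Month 6: interest €45.77; balance after payment €2,014.92.

€2,014.92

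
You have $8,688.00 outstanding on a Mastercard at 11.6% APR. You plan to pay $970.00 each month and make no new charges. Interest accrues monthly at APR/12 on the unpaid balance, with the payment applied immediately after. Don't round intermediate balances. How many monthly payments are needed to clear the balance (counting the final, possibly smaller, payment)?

10 months

Monthly rate r = 11.6%/12 = 0.966667% = 0.00966667.
Recurrence: B ← B·(1+r) − $970.00.
Month 1: interest $83.98; balance after payment $7,801.98.
Month 2: interest $75.42; balance after payment $6,907.40.
Closed form: n = −ln(1 − rB₀/P)/ln(1+r) = −ln(0.91342)/ln(1.00967) ≈ 9.414, so the balance reaches zero during payment 10.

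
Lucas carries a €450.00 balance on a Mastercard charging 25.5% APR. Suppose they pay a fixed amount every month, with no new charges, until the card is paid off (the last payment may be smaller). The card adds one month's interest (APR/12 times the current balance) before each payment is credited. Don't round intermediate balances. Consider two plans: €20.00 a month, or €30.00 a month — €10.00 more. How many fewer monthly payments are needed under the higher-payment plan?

12 fewer payments

Monthly rate r = 25.5%/12 = 2.125% = 0.02125.
At €20.00/mo: n = ⌈−ln(1 − rB₀/P)/ln(1+r)⌉ = 31 payments (last €18.57); total interest = total paid − €450.00 = €168.57.
At €30.00/mo: 19 payments (last €7.67); total interest €97.67.
Payments saved = 31 − 19 = 12.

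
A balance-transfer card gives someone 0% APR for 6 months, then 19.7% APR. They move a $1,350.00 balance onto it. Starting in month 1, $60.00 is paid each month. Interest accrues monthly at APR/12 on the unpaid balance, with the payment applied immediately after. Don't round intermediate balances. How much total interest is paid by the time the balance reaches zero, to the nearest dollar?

$174

Promo months 1–6 at r₀ = 0%/12 = 0; months 7+ at r₁ = 19.7%/12 = 0.0164167.
After month 6 (no interest yet): B = $1,350.00 − 6·$60.00 = $990.00.
Then at r₁ with $60.00/mo: n₂ = −ln(1 − r₁·B/P)/ln(1+r₁) ≈ 19.40 → 20 more payments.
Total paid = 25·$60.00 + $24.16 = $1,524.16; interest = $1,524.16 − $1,350.00 = $174.16.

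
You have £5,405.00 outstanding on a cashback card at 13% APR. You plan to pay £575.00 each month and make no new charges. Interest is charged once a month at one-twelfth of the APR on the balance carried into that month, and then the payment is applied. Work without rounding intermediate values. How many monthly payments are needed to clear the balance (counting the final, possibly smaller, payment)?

Monthly rate r = 13%/12 = 1.08333% = 0.0108333.
Recurrence: B ← B·(1+r) − £575.00.
Month 1: interest £58.55; balance after payment £4,888.55.
Month 2: interest £52.96; balance after payment £4,366.51.
Closed form: n = −ln(1 − rB₀/P)/ln(1+r) = −ln(0.89817)/ln(1.01083) ≈ 9.967, so the balance reaches zero during payment 10.

10 months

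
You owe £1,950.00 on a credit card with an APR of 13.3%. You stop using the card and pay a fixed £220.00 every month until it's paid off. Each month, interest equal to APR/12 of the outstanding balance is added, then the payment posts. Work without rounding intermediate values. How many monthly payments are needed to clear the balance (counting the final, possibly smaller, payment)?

Monthly rate r = 13.3%/12 = 1.10833% = 0.0110833.
Recurrence: B ← B·(1+r) − £220.00.
Month 1: interest £21.61; balance after payment £1,751.61.
Month 2: interest £19.41; balance after payment £1,551.03.
Closed form: n = −ln(1 − rB₀/P)/ln(1+r) = −ln(0.90176)/ln(1.01108) ≈ 9.381, so the balance reaches zero during payment 10.

10 months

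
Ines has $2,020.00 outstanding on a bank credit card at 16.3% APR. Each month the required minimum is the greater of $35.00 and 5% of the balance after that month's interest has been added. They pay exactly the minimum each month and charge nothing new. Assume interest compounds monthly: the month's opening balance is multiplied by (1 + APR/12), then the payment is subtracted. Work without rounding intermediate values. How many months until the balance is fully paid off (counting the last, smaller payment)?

Monthly rate r = 16.3%/12 = 1.35833% = 0.0135833.
While 5% of the post-interest balance exceeds $35.00, each month B ← (B·(1+r))·(1 − 0.05), i.e. B shrinks by the factor (1+r)·0.95 = 0.9629.
This holds for months 1–29. Entering month 30 the balance is $674.93; 5% of the post-interest balance is now below $35.00, so the flat $35.00 minimum applies from here.
From month 30 a fixed $35.00 at rate r clears $674.93 in 23 more payments. Total: 29 + 23 = 52 months.

52 months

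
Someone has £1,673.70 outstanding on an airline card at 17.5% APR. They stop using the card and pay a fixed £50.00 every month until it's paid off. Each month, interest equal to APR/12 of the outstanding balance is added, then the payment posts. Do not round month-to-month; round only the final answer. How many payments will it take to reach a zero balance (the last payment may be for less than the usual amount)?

47 months

Monthly rate r = 17.5%/12 = 1.45833% = 0.0145833.
Recurrence: B ← B·(1+r) − £50.00.
Month 1: interest £24.41; balance after payment £1,648.11.
Month 2: interest £24.03; balance after payment £1,622.14.
Closed form: n = −ln(1 − rB₀/P)/ln(1+r) = −ln(0.51184)/ln(1.01458) ≈ 46.260, so the balance reaches zero during payment 47.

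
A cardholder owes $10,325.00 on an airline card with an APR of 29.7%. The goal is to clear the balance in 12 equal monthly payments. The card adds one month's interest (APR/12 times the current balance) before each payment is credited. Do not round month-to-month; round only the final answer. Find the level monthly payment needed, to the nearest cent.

Monthly rate r = 29.7%/12 = 2.475% = 0.02475.
Level-payment amortization: P = B₀·r / (1 − (1+r)^(−n)) = 10325.00·0.02475 / (1 − 1.02475^(−12)).
Denominator 1 − (1+r)^(−12) = 0.2542644.
P = 255.544 / 0.2542644 ≈ 1005.03.

$1,005.03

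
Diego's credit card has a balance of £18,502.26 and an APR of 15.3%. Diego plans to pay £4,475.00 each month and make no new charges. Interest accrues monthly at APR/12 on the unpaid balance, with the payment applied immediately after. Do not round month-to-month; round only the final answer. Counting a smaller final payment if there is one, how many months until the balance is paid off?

Monthly rate r = 15.3%/12 = 1.275% = 0.01275.
Recurrence: B ← B·(1+r) − £4,475.00.
Month 1: interest £235.90; balance after payment £14,263.16.
Month 2: interest £181.86; balance after payment £9,970.02.
Month 3: interest £127.12; balance after payment £5,622.14.
Month 4: interest £71.68; balance after payment £1,218.82.
Month 5: interest £15.54; balance after payment £0.00.

5 months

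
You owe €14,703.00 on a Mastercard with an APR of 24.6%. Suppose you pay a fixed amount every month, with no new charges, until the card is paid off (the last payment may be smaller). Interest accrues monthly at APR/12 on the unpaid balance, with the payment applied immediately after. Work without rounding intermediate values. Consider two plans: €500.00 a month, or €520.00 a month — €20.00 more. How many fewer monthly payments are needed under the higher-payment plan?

3 fewer payments

Monthly rate r = 24.6%/12 = 2.05% = 0.0205.
At €500.00/mo: n = ⌈−ln(1 − rB₀/P)/ln(1+r)⌉ = 46 payments (last €252.63); total interest = total paid − €14,703.00 = €8,049.63.
At €520.00/mo: 43 payments (last €368.66); total interest €7,505.66.
Payments saved = 46 − 43 = 3.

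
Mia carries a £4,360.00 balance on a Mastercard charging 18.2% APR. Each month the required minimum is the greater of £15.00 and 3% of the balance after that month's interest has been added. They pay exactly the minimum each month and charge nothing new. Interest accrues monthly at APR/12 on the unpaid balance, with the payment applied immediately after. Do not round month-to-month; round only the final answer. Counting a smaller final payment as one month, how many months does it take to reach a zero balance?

Monthly rate r = 18.2%/12 = 1.51667% = 0.0151667.
While 3% of the post-interest balance exceeds £15.00, each month B ← (B·(1+r))·(1 − 0.03), i.e. B shrinks by the factor (1+r)·0.97 = 0.98471.
This holds for months 1–142. Entering month 143 the balance is £489.08; 3% of the post-interest balance is now below £15.00, so the flat £15.00 minimum applies from here.
From month 143 a fixed £15.00 at rate r clears £489.08 in 46 more payments. Total: 142 + 46 = 188 months.

188 months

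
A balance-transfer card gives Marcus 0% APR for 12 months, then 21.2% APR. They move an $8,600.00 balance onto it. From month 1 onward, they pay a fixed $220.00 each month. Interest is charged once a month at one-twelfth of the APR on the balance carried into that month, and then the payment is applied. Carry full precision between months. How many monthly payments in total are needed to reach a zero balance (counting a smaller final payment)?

Promo months 1–12 at r₀ = 0%/12 = 0; months 13+ at r₁ = 21.2%/12 = 0.0176667.
After month 12 (no interest yet): B = $8,600.00 − 12·$220.00 = $5,960.00.
Then at r₁ with $220.00/mo: n₂ = −ln(1 − r₁·B/P)/ln(1+r₁) ≈ 37.19 → 38 more payments.

50 months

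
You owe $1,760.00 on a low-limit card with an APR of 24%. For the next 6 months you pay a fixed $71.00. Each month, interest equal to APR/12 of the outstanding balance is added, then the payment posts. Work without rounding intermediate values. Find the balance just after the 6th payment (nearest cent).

$1,534.17

Monthly rate r = 24%/12 = 2% = 0.02.
Each month: B ← B·(1+r) − $71.00.
Month 1: interest $35.20; balance after payment $1,724.20.
Month 2: interest $34.48; balance after payment $1,687.68.
Month 3: interest $33.75; balance after payment $1,650.44.
Month 4: interest $33.01; balance after payment $1,612.45.
Month 5: interest $32.25; balance after payment $1,573.70.
Month 6: interest $31.47; balance after payment $1,534.17.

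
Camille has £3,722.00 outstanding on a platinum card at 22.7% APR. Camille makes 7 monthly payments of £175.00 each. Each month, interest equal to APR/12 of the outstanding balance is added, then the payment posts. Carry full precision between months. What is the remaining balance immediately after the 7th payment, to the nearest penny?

Monthly rate r = 22.7%/12 = 1.89167% = 0.0189167.
Each month: B ← B·(1+r) − £175.00.
Month 1: interest £70.41; balance after payment £3,617.41.
Month 2: interest £68.43; balance after payment £3,510.84.
Month 3: interest £66.41; balance after payment £3,402.25.
Month 4: interest £64.36; balance after payment £3,291.61.
Month 5: interest £62.27; balance after payment £3,178.88.
Month 6: interest £60.13; balance after payment £3,064.01.
Month 7: interest £57.96; balance after payment £2,946.97.

£2,946.97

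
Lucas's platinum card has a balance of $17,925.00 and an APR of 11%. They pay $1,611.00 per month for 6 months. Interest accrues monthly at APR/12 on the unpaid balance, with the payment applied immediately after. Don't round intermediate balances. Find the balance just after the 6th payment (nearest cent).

$9,043.51

Monthly rate r = 11%/12 = 0.916667% = 0.00916667.
Each month: B ← B·(1+r) − $1,611.00.
Month 1: interest $164.31; balance after payment $16,478.31.
Month 2: interest $151.05; balance after payment $15,018.36.
Month 3: interest $137.67; balance after payment $13,545.03.
Month 4: interest $124.16; balance after payment $12,058.19.
Month 5: interest $110.53; balance after payment $10,557.73.
Month 6: interest $96.78; balance after payment $9,043.51.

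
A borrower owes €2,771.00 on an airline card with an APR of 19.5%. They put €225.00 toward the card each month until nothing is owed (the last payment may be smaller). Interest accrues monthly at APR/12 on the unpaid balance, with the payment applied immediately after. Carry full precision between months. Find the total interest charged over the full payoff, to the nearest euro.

Monthly rate r = 19.5%/12 = 1.625% = 0.01625.
Payoff takes n = ⌈−ln(1 − rB₀/P)/ln(1+r)⌉ = ⌈13.853⌉ = 14 payments; the last is €192.17.
Total paid = 13·€225.00 + €192.17 = €3,117.17.
Total interest = total paid − principal = €3,117.17 − €2,771.00 = €346.17.

€346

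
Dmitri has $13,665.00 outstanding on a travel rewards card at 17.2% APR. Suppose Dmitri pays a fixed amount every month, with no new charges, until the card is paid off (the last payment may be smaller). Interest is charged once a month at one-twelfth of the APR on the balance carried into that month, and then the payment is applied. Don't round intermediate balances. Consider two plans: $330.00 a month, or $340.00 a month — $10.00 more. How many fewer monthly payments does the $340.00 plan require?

Monthly rate r = 17.2%/12 = 1.43333% = 0.0143333.
At $330.00/mo: n = ⌈−ln(1 − rB₀/P)/ln(1+r)⌉ = 64 payments (last $85.23); total interest = total paid − $13,665.00 = $7,210.23.
At $340.00/mo: 61 payments (last $103.25); total interest $6,838.25.
Payments saved = 64 − 61 = 3.

3 fewer payments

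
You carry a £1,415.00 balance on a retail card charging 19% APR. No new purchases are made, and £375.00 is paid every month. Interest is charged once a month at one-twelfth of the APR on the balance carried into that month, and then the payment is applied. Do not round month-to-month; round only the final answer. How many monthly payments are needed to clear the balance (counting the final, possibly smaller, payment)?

4 payments

Monthly rate r = 19%/12 = 1.58333% = 0.0158333.
Recurrence: B ← B·(1+r) − £375.00.
Month 1: interest £22.40; balance after payment £1,062.40.
Month 2: interest £16.82; balance after payment £704.23.
Month 3: interest £11.15; balance after payment £340.38.
Month 4: interest £5.39; balance after payment £0.00.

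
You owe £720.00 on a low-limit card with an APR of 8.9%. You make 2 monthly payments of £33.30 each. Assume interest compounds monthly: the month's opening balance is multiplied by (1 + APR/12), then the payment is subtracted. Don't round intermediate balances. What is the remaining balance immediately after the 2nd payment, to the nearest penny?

Monthly rate r = 8.9%/12 = 0.741667% = 0.00741667.
Each month: B ← B·(1+r) − £33.30.
Month 1: interest £5.34; balance after payment £692.04.
Month 2: interest £5.13; balance after payment £663.87.

£663.87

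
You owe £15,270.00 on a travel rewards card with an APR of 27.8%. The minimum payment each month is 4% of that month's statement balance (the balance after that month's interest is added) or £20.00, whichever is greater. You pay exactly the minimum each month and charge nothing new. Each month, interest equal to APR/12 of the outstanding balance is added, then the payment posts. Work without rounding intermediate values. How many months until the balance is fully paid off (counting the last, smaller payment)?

Monthly rate r = 27.8%/12 = 2.31667% = 0.0231667.
While 4% of the post-interest balance exceeds £20.00, each month B ← (B·(1+r))·(1 − 0.04), i.e. B shrinks by the factor (1+r)·0.96 = 0.98224.
This holds for months 1–193. Entering month 194 the balance is £480.66; 4% of the post-interest balance is now below £20.00, so the flat £20.00 minimum applies from here.
From month 194 a fixed £20.00 at rate r clears £480.66 in 36 more payments. Total: 193 + 36 = 229 months.

229 months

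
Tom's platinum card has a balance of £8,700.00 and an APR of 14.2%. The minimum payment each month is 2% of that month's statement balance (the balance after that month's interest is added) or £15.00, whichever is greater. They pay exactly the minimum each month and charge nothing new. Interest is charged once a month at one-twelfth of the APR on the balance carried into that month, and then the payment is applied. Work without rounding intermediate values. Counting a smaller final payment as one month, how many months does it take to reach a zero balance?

367 months

Monthly rate r = 14.2%/12 = 1.18333% = 0.0118333.
While 2% of the post-interest balance exceeds £15.00, each month B ← (B·(1+r))·(1 − 0.02), i.e. B shrinks by the factor (1+r)·0.98 = 0.9916.
This holds for months 1–292. Entering month 293 the balance is £740.21; 2% of the post-interest balance is now below £15.00, so the flat £15.00 minimum applies from here.
From month 293 a fixed £15.00 at rate r clears £740.21 in 75 more payments. Total: 292 + 75 = 367 months.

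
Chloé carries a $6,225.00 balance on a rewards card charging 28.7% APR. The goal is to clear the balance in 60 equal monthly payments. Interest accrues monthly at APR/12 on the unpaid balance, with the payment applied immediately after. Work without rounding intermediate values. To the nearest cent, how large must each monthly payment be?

$196.46

Monthly rate r = 28.7%/12 = 2.39167% = 0.0239167.
Level-payment amortization: P = B₀·r / (1 − (1+r)^(−n)) = 6225.00·0.0239167 / (1 − 1.02392^(−60)).
Denominator 1 − (1+r)^(−60) = 0.757828369.
P = 148.881 / 0.757828369 ≈ 196.46.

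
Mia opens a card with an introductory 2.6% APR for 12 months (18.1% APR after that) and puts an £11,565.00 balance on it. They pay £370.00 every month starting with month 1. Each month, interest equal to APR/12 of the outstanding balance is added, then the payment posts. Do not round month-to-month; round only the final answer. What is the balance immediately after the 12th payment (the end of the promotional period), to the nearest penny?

Promo months 1–12 at r₀ = 2.6%/12 = 0.00216667; months 13+ at r₁ = 18.1%/12 = 0.0150833.
After month 12: iterate B ← B·(1+r₀) − £370.00 for 12 months → £7,376.01.

£7,376.01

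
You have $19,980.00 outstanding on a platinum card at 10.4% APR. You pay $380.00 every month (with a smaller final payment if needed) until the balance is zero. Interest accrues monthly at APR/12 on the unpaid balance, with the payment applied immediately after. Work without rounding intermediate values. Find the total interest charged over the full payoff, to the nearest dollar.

$6,804

Monthly rate r = 10.4%/12 = 0.866667% = 0.00866667.
Payoff takes n = ⌈−ln(1 − rB₀/P)/ln(1+r)⌉ = ⌈70.484⌉ = 71 payments; the last is $184.16.
Total paid = 70·$380.00 + $184.16 = $26,784.16.
Total interest = total paid − principal = $26,784.16 − $19,980.00 = $6,804.16.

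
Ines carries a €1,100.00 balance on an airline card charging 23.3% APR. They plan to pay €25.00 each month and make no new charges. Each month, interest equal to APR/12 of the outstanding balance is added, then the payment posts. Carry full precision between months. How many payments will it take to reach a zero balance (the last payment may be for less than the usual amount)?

101 months

Monthly rate r = 23.3%/12 = 1.94167% = 0.0194167.
Recurrence: B ← B·(1+r) − €25.00.
Month 1: interest €21.36; balance after payment €1,096.36.
Month 2: interest €21.29; balance after payment €1,092.65.
Closed form: n = −ln(1 − rB₀/P)/ln(1+r) = −ln(0.14567)/ln(1.01942) ≈ 100.176, so the balance reaches zero during payment 101.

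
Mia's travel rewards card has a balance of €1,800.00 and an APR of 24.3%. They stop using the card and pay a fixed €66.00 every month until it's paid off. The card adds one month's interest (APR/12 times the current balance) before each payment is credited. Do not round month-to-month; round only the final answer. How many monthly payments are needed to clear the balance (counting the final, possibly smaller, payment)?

41 months

Monthly rate r = 24.3%/12 = 2.025% = 0.02025.
Recurrence: B ← B·(1+r) − €66.00.
Month 1: interest €36.45; balance after payment €1,770.45.
Month 2: interest €35.85; balance after payment €1,740.30.
Closed form: n = −ln(1 − rB₀/P)/ln(1+r) = −ln(0.44773)/ln(1.02025) ≈ 40.083, so the balance reaches zero during payment 41.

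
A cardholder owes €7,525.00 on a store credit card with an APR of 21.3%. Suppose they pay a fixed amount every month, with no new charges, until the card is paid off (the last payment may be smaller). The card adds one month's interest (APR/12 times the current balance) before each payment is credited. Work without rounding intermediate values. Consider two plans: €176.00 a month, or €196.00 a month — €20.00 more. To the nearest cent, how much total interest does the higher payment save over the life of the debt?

Monthly rate r = 21.3%/12 = 1.775% = 0.01775.
At €176.00/mo: n = ⌈−ln(1 − rB₀/P)/ln(1+r)⌉ = 81 payments (last €150.78); total interest = total paid − €7,525.00 = €6,705.78.
At €196.00/mo: 66 payments (last €4.70); total interest €5,219.70.
Interest saved = €6,705.78 − €5,219.70 = €1,486.08.

€1,486.08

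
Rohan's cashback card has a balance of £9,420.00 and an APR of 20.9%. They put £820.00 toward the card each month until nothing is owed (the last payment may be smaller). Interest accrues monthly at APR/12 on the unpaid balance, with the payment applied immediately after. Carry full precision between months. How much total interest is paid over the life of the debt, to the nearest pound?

£1,182

Monthly rate r = 20.9%/12 = 1.74167% = 0.0174167.
Payoff takes n = ⌈−ln(1 − rB₀/P)/ln(1+r)⌉ = ⌈12.929⌉ = 13 payments; the last is £762.29.
Total paid = 12·£820.00 + £762.29 = £10,602.29.
Total interest = total paid − principal = £10,602.29 − £9,420.00 = £1,182.29.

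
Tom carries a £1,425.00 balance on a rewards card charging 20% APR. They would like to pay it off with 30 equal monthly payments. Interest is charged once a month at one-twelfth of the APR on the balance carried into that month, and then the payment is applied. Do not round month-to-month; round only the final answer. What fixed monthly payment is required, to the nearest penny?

£60.75

Monthly rate r = 20%/12 = 1.66667% = 0.0166667.
Level-payment amortization: P = B₀·r / (1 − (1+r)^(−n)) = 1425.00·0.0166667 / (1 − 1.01667^(−30)).
Denominator 1 − (1+r)^(−30) = 0.390964706.
P = 23.75 / 0.390964706 ≈ 60.75.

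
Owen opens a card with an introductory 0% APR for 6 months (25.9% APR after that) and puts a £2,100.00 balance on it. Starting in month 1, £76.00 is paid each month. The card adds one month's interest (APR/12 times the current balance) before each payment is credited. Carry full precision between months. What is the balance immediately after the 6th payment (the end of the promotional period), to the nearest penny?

£1,644.00

Promo months 1–6 at r₀ = 0%/12 = 0; months 7+ at r₁ = 25.9%/12 = 0.0215833.
After month 6 (no interest yet): B = £2,100.00 − 6·£76.00 = £1,644.00.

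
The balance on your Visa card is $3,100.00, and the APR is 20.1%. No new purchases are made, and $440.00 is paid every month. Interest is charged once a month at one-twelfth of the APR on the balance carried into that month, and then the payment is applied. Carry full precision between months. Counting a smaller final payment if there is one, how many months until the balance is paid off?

8 payments

Monthly rate r = 20.1%/12 = 1.675% = 0.01675.
Recurrence: B ← B·(1+r) − $440.00.
Month 1: interest $51.93; balance after payment $2,711.93.
Month 2: interest $45.42; balance after payment $2,317.35.
Closed form: n = −ln(1 − rB₀/P)/ln(1+r) = −ln(0.88199)/ln(1.01675) ≈ 7.560, so the balance reaches zero during payment 8.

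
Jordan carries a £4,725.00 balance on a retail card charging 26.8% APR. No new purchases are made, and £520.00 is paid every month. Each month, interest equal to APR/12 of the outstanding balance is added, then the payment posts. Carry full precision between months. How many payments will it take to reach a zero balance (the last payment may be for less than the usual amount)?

11 payments

Monthly rate r = 26.8%/12 = 2.23333% = 0.0223333.
Recurrence: B ← B·(1+r) − £520.00.
Month 1: interest £105.53; balance after payment £4,310.52.
Month 2: interest £96.27; balance after payment £3,886.79.
Closed form: n = −ln(1 − rB₀/P)/ln(1+r) = −ln(0.79707)/ln(1.02233) ≈ 10.269, so the balance reaches zero during payment 11.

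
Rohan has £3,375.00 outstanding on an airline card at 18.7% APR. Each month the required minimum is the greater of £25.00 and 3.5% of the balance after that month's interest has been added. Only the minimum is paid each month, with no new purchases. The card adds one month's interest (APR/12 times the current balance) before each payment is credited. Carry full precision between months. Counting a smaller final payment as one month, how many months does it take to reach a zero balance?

116 months

Monthly rate r = 18.7%/12 = 1.55833% = 0.0155833.
While 3.5% of the post-interest balance exceeds £25.00, each month B ← (B·(1+r))·(1 − 0.035), i.e. B shrinks by the factor (1+r)·0.965 = 0.98004.
This holds for months 1–78. Entering month 79 the balance is £700.19; 3.5% of the post-interest balance is now below £25.00, so the flat £25.00 minimum applies from here.
From month 79 a fixed £25.00 at rate r clears £700.19 in 38 more payments. Total: 78 + 38 = 116 months.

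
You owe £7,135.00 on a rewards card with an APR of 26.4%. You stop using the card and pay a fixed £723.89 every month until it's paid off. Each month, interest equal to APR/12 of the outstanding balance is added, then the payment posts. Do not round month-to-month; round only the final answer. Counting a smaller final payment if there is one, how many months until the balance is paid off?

12 months

Monthly rate r = 26.4%/12 = 2.2% = 0.022.
Recurrence: B ← B·(1+r) − £723.89.
Month 1: interest £156.97; balance after payment £6,568.08.
Month 2: interest £144.50; balance after payment £5,988.69.
Closed form: n = −ln(1 − rB₀/P)/ln(1+r) = −ln(0.78316)/ln(1.022) ≈ 11.232, so the balance reaches zero during payment 12.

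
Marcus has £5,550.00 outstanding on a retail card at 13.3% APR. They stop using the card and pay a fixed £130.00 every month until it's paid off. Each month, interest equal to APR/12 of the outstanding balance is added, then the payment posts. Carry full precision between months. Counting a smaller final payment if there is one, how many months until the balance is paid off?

59 months

Monthly rate r = 13.3%/12 = 1.10833% = 0.0110833.
Recurrence: B ← B·(1+r) − £130.00.
Month 1: interest £61.51; balance after payment £5,481.51.
Month 2: interest £60.75; balance after payment £5,412.27.
Closed form: n = −ln(1 − rB₀/P)/ln(1+r) = −ln(0.52683)/ln(1.01108) ≈ 58.144, so the balance reaches zero during payment 59.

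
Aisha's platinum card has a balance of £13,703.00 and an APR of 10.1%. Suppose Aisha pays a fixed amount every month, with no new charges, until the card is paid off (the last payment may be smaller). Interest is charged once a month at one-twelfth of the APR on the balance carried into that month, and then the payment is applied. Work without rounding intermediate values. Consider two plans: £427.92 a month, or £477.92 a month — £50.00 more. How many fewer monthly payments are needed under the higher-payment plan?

Monthly rate r = 10.1%/12 = 0.841667% = 0.00841667.
At £427.92/mo: n = ⌈−ln(1 − rB₀/P)/ln(1+r)⌉ = 38 payments (last £201.70); total interest = total paid − £13,703.00 = £2,331.74.
At £477.92/mo: 33 payments (last £454.80); total interest £2,045.24.
Payments saved = 38 − 33 = 5.

5 fewer payments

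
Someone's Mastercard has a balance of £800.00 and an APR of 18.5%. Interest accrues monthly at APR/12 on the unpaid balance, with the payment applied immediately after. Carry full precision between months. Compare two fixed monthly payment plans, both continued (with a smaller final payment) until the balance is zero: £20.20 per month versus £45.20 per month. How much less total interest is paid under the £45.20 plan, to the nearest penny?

Monthly rate r = 18.5%/12 = 1.54167% = 0.0154167.
At £20.20/mo: n = ⌈−ln(1 − rB₀/P)/ln(1+r)⌉ = 62 payments (last £12.98); total interest = total paid − £800.00 = £445.18.
At £45.20/mo: 21 payments (last £37.44); total interest £141.44.
Interest saved = £445.18 − £141.44 = £303.74.

£303.74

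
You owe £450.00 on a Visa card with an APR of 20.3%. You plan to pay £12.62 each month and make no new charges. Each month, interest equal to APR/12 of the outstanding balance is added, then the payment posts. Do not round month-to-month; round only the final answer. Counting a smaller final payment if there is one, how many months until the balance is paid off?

56 months

Monthly rate r = 20.3%/12 = 1.69167% = 0.0169167.
Recurrence: B ← B·(1+r) − £12.62.
Month 1: interest £7.61; balance after payment £444.99.
Month 2: interest £7.53; balance after payment £439.90.
Closed form: n = −ln(1 − rB₀/P)/ln(1+r) = −ln(0.39679)/ln(1.01692) ≈ 55.102, so the balance reaches zero during payment 56.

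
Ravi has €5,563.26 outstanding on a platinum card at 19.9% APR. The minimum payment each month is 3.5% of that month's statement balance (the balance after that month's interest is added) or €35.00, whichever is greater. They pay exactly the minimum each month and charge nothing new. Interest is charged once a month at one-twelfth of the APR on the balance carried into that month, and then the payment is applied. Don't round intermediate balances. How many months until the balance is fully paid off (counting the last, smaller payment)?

129 months

Monthly rate r = 19.9%/12 = 1.65833% = 0.0165833.
While 3.5% of the post-interest balance exceeds €35.00, each month B ← (B·(1+r))·(1 − 0.035), i.e. B shrinks by the factor (1+r)·0.965 = 0.981.
This holds for months 1–91. Entering month 92 the balance is €971.24; 3.5% of the post-interest balance is now below €35.00, so the flat €35.00 minimum applies from here.
From month 92 a fixed €35.00 at rate r clears €971.24 in 38 more payments. Total: 91 + 38 = 129 months.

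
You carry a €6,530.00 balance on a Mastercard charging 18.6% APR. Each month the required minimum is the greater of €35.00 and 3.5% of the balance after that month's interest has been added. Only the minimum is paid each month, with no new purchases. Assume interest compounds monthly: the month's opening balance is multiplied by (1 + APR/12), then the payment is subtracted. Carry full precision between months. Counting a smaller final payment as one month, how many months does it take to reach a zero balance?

131 months

Monthly rate r = 18.6%/12 = 1.55% = 0.0155.
While 3.5% of the post-interest balance exceeds €35.00, each month B ← (B·(1+r))·(1 − 0.035), i.e. B shrinks by the factor (1+r)·0.965 = 0.97996.
This holds for months 1–94. Entering month 95 the balance is €973.63; 3.5% of the post-interest balance is now below €35.00, so the flat €35.00 minimum applies from here.
From month 95 a fixed €35.00 at rate r clears €973.63 in 37 more payments. Total: 94 + 37 = 131 months.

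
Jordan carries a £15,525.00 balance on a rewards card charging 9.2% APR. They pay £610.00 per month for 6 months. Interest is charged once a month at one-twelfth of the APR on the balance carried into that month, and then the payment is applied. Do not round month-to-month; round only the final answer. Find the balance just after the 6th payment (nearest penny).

£12,522.11

Monthly rate r = 9.2%/12 = 0.766667% = 0.00766667.
Each month: B ← B·(1+r) − £610.00.
Month 1: interest £119.02; balance after payment £15,034.02.
Month 2: interest £115.26; balance after payment £14,539.29.
Month 3: interest £111.47; balance after payment £14,040.75.
Month 4: interest £107.65; balance after payment £13,538.40.
Month 5: interest £103.79; balance after payment £13,032.19.
Month 6: interest £99.91; balance after payment £12,522.11.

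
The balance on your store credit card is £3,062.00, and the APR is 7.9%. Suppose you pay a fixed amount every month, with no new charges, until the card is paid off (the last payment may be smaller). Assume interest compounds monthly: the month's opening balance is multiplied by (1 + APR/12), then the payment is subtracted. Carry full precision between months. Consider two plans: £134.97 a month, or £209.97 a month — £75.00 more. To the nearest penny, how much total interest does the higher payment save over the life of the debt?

Monthly rate r = 7.9%/12 = 0.658333% = 0.00658333.
At £134.97/mo: n = ⌈−ln(1 − rB₀/P)/ln(1+r)⌉ = 25 payments (last £88.05); total interest = total paid − £3,062.00 = £265.33.
At £209.97/mo: 16 payments (last £80.32); total interest £167.87.
Interest saved = £265.33 − £167.87 = £97.46.

£97.46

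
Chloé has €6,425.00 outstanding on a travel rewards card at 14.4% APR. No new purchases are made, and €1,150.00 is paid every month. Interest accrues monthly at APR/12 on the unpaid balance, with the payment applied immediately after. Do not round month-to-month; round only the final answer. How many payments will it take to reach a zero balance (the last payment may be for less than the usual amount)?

6 payments

Monthly rate r = 14.4%/12 = 1.2% = 0.012.
Recurrence: B ← B·(1+r) − €1,150.00.
Month 1: interest €77.10; balance after payment €5,352.10.
Month 2: interest €64.23; balance after payment €4,266.33.
Month 3: interest €51.20; balance after payment €3,167.52.
Month 4: interest €38.01; balance after payment €2,055.53.
Month 5: interest €24.67; balance after payment €930.20.
Month 6: interest €11.16; balance after payment €0.00.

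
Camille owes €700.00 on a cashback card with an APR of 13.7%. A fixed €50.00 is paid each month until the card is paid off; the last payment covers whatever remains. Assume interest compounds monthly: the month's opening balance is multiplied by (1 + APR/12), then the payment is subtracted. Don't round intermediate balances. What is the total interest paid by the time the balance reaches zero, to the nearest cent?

€67.13

Monthly rate r = 13.7%/12 = 1.14167% = 0.0114167.
Payoff takes n = ⌈−ln(1 − rB₀/P)/ln(1+r)⌉ = ⌈15.341⌉ = 16 payments; the last is €17.13.
Total paid = 15·€50.00 + €17.13 = €767.13.
Total interest = total paid − principal = €767.13 − €700.00 = €67.13.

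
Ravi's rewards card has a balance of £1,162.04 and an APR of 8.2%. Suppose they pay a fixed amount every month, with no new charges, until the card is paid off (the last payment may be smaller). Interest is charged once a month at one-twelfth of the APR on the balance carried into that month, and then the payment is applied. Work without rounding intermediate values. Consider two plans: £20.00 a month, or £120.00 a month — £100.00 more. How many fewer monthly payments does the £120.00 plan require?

Monthly rate r = 8.2%/12 = 0.683333% = 0.00683333.
At £20.00/mo: n = ⌈−ln(1 − rB₀/P)/ln(1+r)⌉ = 75 payments (last £5.72); total interest = total paid − £1,162.04 = £323.68.
At £120.00/mo: 11 payments (last £6.40); total interest £44.36.
Payments saved = 75 − 11 = 64.

64 fewer payments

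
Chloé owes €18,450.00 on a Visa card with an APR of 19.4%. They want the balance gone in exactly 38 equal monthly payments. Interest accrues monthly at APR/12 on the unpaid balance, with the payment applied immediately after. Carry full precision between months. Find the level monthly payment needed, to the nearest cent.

€653.63

Monthly rate r = 19.4%/12 = 1.61667% = 0.0161667.
Level-payment amortization: P = B₀·r / (1 − (1+r)^(−n)) = 18450.00·0.0161667 / (1 − 1.01617^(−38)).
Denominator 1 − (1+r)^(−38) = 0.456334088.
P = 298.275 / 0.456334088 ≈ 653.63.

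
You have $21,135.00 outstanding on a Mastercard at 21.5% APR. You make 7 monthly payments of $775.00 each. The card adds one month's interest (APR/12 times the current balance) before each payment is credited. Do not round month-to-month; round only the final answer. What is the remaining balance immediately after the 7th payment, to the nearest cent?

$18,207.03

Monthly rate r = 21.5%/12 = 1.79167% = 0.0179167.
Each month: B ← B·(1+r) − $775.00.
Month 1: interest $378.67; balance after payment $20,738.67.
Month 2: interest $371.57; balance after payment $20,335.24.
Month 3: interest $364.34; balance after payment $19,924.58.
Month 4: interest $356.98; balance after payment $19,506.56.
Month 5: interest $349.49; balance after payment $19,081.05.
Month 6: interest $341.87; balance after payment $18,647.92.
Month 7: interest $334.11; balance after payment $18,207.03.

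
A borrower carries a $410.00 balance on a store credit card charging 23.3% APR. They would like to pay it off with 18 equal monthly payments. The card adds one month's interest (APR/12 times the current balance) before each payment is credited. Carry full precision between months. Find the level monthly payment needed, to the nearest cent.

$27.21

Monthly rate r = 23.3%/12 = 1.94167% = 0.0194167.
Level-payment amortization: P = B₀·r / (1 − (1+r)^(−n)) = 410.00·0.0194167 / (1 − 1.01942^(−18)).
Denominator 1 − (1+r)^(−18) = 0.292593794.
P = 7.96083 / 0.292593794 ≈ 27.21.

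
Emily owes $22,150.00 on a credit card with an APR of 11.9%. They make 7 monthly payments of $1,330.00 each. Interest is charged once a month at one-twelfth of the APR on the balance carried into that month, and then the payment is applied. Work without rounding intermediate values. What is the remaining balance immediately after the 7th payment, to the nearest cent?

Monthly rate r = 11.9%/12 = 0.991667% = 0.00991667.
Each month: B ← B·(1+r) − $1,330.00.
Month 1: interest $219.65; balance after payment $21,039.65.
Month 2: interest $208.64; balance after payment $19,918.30.
Month 3: interest $197.52; balance after payment $18,785.82.
Month 4: interest $186.29; balance after payment $17,642.11.
Month 5: interest $174.95; balance after payment $16,487.06.
Month 6: interest $163.50; balance after payment $15,320.56.
Month 7: interest $151.93; balance after payment $14,142.49.

$14,142.49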